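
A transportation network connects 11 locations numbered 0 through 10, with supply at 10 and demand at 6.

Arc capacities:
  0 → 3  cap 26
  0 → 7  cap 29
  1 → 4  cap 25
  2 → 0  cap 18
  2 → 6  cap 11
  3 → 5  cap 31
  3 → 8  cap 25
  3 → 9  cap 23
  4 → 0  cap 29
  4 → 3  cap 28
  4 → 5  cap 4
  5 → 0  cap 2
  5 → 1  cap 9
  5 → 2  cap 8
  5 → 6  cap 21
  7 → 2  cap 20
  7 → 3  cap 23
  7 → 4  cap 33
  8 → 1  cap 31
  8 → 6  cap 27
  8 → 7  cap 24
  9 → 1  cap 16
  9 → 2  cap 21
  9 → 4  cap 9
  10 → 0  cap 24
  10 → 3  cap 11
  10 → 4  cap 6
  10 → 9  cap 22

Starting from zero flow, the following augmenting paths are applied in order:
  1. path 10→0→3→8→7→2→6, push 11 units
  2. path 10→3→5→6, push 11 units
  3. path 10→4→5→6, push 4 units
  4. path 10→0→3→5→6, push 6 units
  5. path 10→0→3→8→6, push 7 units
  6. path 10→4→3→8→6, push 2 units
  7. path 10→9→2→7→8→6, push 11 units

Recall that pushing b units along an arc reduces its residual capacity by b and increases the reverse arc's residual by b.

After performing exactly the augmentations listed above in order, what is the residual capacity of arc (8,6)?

after path 1 (10→0→3→8→7→2→6, push 11): res(8,6)=27
after path 2 (10→3→5→6, push 11): res(8,6)=27
after path 3 (10→4→5→6, push 4): res(8,6)=27
after path 4 (10→0→3→5→6, push 6): res(8,6)=27
after path 5 (10→0→3→8→6, push 7): res(8,6)=20
after path 6 (10→4→3→8→6, push 2): res(8,6)=18
after path 7 (10→9→2→7→8→6, push 11): res(8,6)=7

Residual capacity of (8,6): 7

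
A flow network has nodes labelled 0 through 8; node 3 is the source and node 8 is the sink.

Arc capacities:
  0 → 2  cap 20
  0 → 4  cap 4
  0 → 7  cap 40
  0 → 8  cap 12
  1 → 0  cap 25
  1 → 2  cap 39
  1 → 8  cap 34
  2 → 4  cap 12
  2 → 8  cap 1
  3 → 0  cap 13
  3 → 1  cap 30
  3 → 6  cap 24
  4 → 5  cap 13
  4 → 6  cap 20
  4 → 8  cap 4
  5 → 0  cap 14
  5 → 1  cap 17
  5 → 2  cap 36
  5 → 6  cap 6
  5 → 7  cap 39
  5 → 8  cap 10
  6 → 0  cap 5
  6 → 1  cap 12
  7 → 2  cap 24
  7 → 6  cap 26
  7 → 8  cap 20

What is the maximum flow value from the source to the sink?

augment #1: 3→0→8 bottleneck 12, total now 12
augment #2: 3→1→8 bottleneck 30, total now 42
augment #3: 3→0→2→8 bottleneck 1, total now 43
augment #4: 3→6→1→8 bottleneck 4, total now 47
augment #5: 3→6→0→4→8 bottleneck 4, total now 51
augment #6: 3→6→0→7→8 bottleneck 1, total now 52
augment #7: 3→6→1→0→7→8 bottleneck 8, total now 60

Maximum flow value: 60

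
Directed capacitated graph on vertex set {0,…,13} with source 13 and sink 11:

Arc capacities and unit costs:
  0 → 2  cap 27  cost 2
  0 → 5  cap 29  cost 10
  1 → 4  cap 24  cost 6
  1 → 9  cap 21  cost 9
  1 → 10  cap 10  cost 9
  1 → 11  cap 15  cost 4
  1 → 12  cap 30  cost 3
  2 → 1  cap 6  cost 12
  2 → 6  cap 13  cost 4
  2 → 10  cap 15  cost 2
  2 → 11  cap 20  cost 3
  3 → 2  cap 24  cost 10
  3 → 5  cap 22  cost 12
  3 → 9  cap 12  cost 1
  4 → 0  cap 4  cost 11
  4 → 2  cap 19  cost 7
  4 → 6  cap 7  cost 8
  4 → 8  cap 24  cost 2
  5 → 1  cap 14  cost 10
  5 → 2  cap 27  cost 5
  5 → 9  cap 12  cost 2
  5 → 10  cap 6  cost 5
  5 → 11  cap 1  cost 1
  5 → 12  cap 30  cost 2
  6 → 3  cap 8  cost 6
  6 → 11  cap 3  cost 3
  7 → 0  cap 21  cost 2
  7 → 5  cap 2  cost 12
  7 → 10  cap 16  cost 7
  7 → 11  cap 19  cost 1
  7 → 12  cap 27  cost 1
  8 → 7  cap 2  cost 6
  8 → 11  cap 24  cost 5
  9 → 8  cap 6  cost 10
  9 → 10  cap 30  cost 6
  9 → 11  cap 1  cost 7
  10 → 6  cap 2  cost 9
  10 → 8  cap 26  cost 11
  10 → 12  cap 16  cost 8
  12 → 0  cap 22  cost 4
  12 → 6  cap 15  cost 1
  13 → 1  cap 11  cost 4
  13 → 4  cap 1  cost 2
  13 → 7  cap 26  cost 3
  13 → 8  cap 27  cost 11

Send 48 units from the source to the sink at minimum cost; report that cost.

Minimum cost for 48 units: 397

shortest-cost path #1: 13→7→11 push 19 @ unit cost 4 (adds 76)
shortest-cost path #2: 13→1→11 push 11 @ unit cost 8 (adds 88)
shortest-cost path #3: 13→7→12→6→11 push 3 @ unit cost 8 (adds 24)
shortest-cost path #4: 13→4→8→11 push 1 @ unit cost 9 (adds 9)
shortest-cost path #5: 13→7→0→2→11 push 4 @ unit cost 10 (adds 40)
shortest-cost path #6: 13→8→11 push 10 @ unit cost 16 (adds 160)
total cost = 397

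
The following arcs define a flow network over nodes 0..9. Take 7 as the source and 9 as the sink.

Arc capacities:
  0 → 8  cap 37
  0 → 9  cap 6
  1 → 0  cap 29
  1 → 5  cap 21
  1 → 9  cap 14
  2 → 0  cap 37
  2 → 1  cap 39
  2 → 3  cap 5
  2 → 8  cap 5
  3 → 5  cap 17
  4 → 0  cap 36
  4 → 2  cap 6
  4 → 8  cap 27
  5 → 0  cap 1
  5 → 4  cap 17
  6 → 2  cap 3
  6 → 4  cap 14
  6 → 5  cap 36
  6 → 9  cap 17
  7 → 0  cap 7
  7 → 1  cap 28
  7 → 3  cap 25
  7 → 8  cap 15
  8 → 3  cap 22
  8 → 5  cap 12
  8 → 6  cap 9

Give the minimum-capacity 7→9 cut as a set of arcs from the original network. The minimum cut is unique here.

Min-cut arcs: {(0,9), (1,9), (8,6)} (total capacity 29)

augment #1: 7→0→9 push 6
augment #2: 7→1→9 push 14
augment #3: 7→8→6→9 push 9
max flow = 29; residual-reachable set from 7 gives S-side
cut edges (S→T): {(0,9), (1,9), (8,6)} total cap 29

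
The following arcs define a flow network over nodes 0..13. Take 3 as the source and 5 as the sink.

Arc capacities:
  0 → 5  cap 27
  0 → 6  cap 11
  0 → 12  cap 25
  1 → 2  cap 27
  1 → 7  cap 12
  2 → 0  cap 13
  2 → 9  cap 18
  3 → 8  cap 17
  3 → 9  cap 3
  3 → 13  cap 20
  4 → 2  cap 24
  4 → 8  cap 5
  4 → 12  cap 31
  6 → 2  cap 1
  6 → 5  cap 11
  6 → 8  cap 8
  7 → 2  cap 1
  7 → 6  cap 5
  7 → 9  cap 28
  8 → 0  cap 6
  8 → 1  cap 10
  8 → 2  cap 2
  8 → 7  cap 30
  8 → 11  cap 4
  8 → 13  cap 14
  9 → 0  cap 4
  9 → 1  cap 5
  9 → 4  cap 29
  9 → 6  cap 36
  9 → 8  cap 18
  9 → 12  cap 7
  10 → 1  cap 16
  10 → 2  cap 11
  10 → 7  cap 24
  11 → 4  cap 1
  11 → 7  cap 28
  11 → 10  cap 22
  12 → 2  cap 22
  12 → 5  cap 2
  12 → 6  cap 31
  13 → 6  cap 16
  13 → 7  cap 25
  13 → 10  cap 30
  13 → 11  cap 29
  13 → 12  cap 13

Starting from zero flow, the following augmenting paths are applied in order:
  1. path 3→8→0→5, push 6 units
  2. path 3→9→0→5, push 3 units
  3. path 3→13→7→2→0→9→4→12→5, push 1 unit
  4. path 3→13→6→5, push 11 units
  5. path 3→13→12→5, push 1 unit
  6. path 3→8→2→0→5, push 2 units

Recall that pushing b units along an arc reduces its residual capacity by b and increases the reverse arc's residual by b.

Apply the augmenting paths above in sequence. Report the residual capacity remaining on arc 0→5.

Residual capacity of (0,5): 16

after path 1 (3→8→0→5, push 6): res(0,5)=21
after path 2 (3→9→0→5, push 3): res(0,5)=18
after path 3 (3→13→7→2→0→9→4→12→5, push 1): res(0,5)=18
after path 4 (3→13→6→5, push 11): res(0,5)=18
after path 5 (3→13→12→5, push 1): res(0,5)=18
after path 6 (3→8→2→0→5, push 2): res(0,5)=16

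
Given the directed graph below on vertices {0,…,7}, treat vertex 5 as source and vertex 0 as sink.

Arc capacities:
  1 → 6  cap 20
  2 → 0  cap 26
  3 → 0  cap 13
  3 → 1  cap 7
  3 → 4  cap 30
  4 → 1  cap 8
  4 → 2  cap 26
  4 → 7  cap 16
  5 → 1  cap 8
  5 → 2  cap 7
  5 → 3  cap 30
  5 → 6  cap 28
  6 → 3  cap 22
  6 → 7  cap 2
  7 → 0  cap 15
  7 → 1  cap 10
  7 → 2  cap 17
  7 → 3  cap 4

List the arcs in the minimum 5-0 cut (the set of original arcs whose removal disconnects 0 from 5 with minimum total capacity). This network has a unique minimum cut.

Min-cut arcs: {(3,0), (3,4), (5,2), (6,7)} (total capacity 52)

augment #1: 5→2→0 push 7
augment #2: 5→3→0 push 13
augment #3: 5→6→7→0 push 2
augment #4: 5→3→4→2→0 push 17
augment #5: 5→6→3→4→2→0 push 2
augment #6: 5→6→3→4→7→0 push 11
max flow = 52; residual-reachable set from 5 gives S-side
cut edges (S→T): {(3,0), (3,4), (5,2), (6,7)} total cap 52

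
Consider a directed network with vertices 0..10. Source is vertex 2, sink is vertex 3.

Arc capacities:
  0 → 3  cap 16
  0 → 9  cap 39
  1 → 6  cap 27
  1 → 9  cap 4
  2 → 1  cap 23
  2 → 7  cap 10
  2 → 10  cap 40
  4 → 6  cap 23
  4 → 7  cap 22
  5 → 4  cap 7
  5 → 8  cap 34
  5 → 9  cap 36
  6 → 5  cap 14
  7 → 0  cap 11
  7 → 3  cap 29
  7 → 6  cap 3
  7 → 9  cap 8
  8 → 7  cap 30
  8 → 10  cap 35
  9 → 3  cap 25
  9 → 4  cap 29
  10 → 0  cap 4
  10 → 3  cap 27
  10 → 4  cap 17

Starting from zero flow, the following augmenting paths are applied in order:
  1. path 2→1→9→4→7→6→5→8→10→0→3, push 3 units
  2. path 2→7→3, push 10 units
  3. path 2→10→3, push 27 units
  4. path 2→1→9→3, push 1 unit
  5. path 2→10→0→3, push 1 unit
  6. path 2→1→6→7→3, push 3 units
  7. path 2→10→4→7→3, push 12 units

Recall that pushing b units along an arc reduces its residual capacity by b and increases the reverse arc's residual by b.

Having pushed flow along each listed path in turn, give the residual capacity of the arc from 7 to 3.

Residual capacity of (7,3): 4

after path 1 (2→1→9→4→7→6→5→8→10→0→3, push 3): res(7,3)=29
after path 2 (2→7→3, push 10): res(7,3)=19
after path 3 (2→10→3, push 27): res(7,3)=19
after path 4 (2→1→9→3, push 1): res(7,3)=19
after path 5 (2→10→0→3, push 1): res(7,3)=19
after path 6 (2→1→6→7→3, push 3): res(7,3)=16
after path 7 (2→10→4→7→3, push 12): res(7,3)=4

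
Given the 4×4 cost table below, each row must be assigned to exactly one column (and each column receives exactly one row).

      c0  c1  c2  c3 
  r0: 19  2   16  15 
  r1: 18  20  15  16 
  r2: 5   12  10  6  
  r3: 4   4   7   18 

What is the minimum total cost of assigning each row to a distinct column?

optimal assignment: row0→col1 (cost 2), row1→col2 (cost 15), row2→col3 (cost 6), row3→col0 (cost 4)
total = 2 + 15 + 6 + 4 = 27

Minimum assignment cost: 27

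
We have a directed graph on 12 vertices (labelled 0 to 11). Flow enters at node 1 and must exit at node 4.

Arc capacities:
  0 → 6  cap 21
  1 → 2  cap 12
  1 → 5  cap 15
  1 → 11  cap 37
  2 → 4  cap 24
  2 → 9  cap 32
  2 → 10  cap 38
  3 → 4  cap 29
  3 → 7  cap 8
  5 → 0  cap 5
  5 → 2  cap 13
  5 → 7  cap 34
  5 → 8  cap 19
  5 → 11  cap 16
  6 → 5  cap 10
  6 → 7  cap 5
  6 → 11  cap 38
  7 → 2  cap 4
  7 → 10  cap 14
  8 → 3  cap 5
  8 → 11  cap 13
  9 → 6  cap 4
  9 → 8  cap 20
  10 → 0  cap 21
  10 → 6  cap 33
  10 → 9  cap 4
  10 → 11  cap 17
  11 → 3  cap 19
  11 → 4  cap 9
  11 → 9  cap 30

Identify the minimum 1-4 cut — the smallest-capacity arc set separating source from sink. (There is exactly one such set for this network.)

Min-cut arcs: {(2,4), (8,3), (11,3), (11,4)} (total capacity 57)

augment #1: 1→2→4 push 12
augment #2: 1→11→4 push 9
augment #3: 1→5→2→4 push 12
augment #4: 1→11→3→4 push 19
augment #5: 1→5→8→3→4 push 3
augment #6: 1→11→9→8→3→4 push 2
max flow = 57; residual-reachable set from 1 gives S-side
cut edges (S→T): {(2,4), (8,3), (11,3), (11,4)} total cap 57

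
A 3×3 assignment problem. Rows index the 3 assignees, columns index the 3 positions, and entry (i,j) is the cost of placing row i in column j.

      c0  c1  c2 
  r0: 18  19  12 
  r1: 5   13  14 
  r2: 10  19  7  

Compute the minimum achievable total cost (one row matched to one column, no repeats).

optimal assignment: row0→col1 (cost 19), row1→col0 (cost 5), row2→col2 (cost 7)
total = 19 + 5 + 7 = 31

Minimum assignment cost: 31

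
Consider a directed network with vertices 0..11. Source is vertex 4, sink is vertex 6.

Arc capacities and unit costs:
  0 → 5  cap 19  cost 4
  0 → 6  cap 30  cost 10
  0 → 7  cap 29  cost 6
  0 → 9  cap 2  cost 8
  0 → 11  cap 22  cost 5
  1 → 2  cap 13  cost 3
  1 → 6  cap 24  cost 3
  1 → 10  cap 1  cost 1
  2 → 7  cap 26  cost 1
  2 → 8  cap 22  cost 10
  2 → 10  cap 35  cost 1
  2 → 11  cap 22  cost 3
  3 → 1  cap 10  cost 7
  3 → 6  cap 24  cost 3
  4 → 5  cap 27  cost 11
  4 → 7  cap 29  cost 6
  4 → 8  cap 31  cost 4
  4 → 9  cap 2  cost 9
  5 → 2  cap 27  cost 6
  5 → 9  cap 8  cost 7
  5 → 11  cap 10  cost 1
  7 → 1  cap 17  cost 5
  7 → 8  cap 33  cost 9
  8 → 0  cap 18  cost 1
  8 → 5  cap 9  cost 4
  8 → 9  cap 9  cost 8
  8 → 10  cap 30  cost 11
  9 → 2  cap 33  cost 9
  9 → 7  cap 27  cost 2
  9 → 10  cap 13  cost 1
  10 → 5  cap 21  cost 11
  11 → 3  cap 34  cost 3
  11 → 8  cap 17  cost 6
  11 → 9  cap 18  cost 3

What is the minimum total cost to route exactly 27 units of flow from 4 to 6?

shortest-cost path #1: 4→7→1→6 push 17 @ unit cost 14 (adds 238)
shortest-cost path #2: 4→8→0→6 push 10 @ unit cost 15 (adds 150)
total cost = 388

Minimum cost for 27 units: 388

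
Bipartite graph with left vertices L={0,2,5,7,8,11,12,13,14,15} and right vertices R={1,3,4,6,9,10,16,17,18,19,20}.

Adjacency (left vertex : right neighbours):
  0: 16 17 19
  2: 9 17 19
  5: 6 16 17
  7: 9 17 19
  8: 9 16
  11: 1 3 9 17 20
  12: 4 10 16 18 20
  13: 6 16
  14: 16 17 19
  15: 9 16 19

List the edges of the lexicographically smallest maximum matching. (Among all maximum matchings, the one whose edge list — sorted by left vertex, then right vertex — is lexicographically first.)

|M| = 7 (so the lex-smallest maximum matching has 7 edges)
process left vertices in ascending order; for each, take the smallest-labelled available neighbour that still permits 7 edges overall, or leave it unmatched if none does
lex-smallest matching: {0-16, 2-9, 5-6, 7-17, 11-1, 12-4, 14-19}

Lex-smallest maximum matching: {(0,16), (2,9), (5,6), (7,17), (11,1), (12,4), (14,19)}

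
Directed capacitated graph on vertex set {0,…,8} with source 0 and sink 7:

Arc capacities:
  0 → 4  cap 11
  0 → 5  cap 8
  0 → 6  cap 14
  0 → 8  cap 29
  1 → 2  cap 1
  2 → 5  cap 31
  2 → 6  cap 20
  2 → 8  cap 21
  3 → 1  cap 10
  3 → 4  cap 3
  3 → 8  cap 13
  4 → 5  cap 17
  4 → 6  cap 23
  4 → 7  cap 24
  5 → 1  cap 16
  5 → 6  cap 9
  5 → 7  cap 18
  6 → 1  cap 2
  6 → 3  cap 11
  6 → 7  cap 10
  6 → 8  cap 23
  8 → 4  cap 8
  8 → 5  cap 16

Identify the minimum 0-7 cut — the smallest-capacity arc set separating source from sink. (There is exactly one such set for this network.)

augment #1: 0→4→7 push 11
augment #2: 0→5→7 push 8
augment #3: 0→6→7 push 10
augment #4: 0→8→4→7 push 8
augment #5: 0→8→5→7 push 10
augment #6: 0→6→3→4→7 push 3
max flow = 50; residual-reachable set from 0 gives S-side
cut edges (S→T): {(0,4), (3,4), (5,7), (6,7), (8,4)} total cap 50

Min-cut arcs: {(0,4), (3,4), (5,7), (6,7), (8,4)} (total capacity 50)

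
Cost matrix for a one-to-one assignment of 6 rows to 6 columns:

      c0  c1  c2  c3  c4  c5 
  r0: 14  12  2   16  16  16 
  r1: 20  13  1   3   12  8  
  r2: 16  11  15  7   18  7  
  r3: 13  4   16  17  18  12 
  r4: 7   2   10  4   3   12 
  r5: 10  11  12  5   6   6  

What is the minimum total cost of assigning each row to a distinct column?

one of 2 optimal assignments: row0→col2 (cost 2), row1→col3 (cost 3), row2→col5 (cost 7), row3→col1 (cost 4), row4→col0 (cost 7), row5→col4 (cost 6)
total = 2 + 3 + 7 + 4 + 7 + 6 = 29

Minimum assignment cost: 29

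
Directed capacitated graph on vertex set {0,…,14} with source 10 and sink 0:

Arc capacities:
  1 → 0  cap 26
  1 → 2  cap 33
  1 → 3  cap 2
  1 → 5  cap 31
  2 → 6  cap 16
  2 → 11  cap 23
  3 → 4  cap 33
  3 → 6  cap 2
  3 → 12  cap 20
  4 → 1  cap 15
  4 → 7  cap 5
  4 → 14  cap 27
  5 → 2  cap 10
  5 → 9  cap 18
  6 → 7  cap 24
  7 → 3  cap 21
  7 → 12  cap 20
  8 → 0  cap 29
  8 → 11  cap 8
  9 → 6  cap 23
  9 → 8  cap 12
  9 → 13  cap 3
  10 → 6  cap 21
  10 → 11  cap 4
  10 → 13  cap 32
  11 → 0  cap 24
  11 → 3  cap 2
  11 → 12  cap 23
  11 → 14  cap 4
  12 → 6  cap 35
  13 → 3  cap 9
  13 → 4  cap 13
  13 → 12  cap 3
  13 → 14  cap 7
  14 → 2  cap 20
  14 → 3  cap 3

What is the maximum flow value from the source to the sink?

augment #1: 10→11→0 bottleneck 4, total now 4
augment #2: 10→13→4→1→0 bottleneck 13, total now 17
augment #3: 10→13→3→4→1→0 bottleneck 2, total now 19
augment #4: 10→13→14→2→11→0 bottleneck 7, total now 26
augment #5: 10→13→3→4→14→2→11→0 bottleneck 7, total now 33
augment #6: 10→6→7→3→4→14→2→11→0 bottleneck 6, total now 39

Maximum flow value: 39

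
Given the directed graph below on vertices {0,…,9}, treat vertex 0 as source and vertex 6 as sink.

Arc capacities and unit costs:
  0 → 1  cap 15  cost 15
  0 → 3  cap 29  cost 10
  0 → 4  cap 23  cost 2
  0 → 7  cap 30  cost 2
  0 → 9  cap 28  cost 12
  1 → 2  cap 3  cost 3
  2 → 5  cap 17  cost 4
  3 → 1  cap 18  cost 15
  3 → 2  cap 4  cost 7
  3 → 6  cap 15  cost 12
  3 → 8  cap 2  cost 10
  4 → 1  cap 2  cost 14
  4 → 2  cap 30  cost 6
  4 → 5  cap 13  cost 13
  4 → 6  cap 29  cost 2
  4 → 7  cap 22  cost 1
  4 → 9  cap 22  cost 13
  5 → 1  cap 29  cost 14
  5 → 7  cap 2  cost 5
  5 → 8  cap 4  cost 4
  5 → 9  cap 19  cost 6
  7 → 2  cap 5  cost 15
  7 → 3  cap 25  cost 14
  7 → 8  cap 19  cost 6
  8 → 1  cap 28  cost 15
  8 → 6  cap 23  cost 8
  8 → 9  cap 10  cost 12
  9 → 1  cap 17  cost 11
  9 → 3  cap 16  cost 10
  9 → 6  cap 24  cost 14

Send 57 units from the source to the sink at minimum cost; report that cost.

Minimum cost for 57 units: 726

shortest-cost path #1: 0→4→6 push 23 @ unit cost 4 (adds 92)
shortest-cost path #2: 0→7→8→6 push 19 @ unit cost 16 (adds 304)
shortest-cost path #3: 0→3→6 push 15 @ unit cost 22 (adds 330)
total cost = 726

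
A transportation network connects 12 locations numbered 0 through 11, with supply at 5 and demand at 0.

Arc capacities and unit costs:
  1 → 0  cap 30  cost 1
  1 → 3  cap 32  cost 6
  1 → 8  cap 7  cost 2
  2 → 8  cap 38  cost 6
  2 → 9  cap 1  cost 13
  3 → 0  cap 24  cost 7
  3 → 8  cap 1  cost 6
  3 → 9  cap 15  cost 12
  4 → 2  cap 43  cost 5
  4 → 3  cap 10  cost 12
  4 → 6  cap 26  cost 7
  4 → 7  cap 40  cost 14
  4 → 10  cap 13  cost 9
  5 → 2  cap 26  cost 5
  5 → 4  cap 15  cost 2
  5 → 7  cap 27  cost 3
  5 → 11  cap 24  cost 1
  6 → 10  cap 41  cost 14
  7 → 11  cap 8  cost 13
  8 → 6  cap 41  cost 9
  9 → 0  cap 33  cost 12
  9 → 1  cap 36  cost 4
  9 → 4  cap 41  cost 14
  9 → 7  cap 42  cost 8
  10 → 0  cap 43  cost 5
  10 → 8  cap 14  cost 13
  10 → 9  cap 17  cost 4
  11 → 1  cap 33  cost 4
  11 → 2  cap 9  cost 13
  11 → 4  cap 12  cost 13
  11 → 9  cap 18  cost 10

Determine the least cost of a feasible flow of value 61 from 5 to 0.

Minimum cost for 61 units: 1123

shortest-cost path #1: 5→11→1→0 push 24 @ unit cost 6 (adds 144)
shortest-cost path #2: 5→4→10→0 push 13 @ unit cost 16 (adds 208)
shortest-cost path #3: 5→7→11→1→0 push 6 @ unit cost 21 (adds 126)
shortest-cost path #4: 5→4→3→0 push 2 @ unit cost 21 (adds 42)
shortest-cost path #5: 5→2→9→0 push 1 @ unit cost 30 (adds 30)
shortest-cost path #6: 5→7→11→1→3→0 push 2 @ unit cost 33 (adds 66)
shortest-cost path #7: 5→2→8→6→10→0 push 13 @ unit cost 39 (adds 507)
total cost = 1123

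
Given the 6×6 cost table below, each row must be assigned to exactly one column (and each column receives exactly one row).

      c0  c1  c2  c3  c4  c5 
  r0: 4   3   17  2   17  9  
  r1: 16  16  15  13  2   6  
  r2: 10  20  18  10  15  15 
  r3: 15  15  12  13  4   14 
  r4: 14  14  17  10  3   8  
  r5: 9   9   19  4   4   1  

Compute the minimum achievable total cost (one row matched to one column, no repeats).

Minimum assignment cost: 38

one of 2 optimal assignments: row0→col1 (cost 3), row1→col4 (cost 2), row2→col0 (cost 10), row3→col2 (cost 12), row4→col3 (cost 10), row5→col5 (cost 1)
total = 3 + 2 + 10 + 12 + 10 + 1 = 38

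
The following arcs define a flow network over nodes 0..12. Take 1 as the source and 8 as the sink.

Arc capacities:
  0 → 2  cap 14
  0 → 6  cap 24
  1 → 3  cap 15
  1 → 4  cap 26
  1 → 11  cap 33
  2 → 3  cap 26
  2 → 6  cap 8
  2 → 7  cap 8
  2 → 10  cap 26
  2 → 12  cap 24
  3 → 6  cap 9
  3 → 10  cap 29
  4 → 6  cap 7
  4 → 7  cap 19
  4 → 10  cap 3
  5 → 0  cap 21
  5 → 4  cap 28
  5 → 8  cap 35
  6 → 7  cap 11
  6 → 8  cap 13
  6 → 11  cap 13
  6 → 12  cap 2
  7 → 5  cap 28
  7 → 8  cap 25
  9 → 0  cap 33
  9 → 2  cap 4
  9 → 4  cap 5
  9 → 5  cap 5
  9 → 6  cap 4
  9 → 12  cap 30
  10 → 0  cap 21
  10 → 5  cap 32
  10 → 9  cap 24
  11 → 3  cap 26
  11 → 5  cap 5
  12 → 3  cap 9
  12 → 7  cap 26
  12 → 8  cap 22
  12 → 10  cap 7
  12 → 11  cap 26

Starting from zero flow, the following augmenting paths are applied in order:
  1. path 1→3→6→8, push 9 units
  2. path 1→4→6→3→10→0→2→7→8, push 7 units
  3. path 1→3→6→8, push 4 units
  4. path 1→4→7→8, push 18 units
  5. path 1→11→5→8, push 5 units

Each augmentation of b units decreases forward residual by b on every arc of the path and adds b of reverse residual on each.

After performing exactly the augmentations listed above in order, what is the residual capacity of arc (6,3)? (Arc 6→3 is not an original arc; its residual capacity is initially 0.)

Residual capacity of (6,3): 6

after path 1 (1→3→6→8, push 9): res(6,3)=9
after path 2 (1→4→6→3→10→0→2→7→8, push 7): res(6,3)=2
after path 3 (1→3→6→8, push 4): res(6,3)=6
after path 4 (1→4→7→8, push 18): res(6,3)=6
after path 5 (1→11→5→8, push 5): res(6,3)=6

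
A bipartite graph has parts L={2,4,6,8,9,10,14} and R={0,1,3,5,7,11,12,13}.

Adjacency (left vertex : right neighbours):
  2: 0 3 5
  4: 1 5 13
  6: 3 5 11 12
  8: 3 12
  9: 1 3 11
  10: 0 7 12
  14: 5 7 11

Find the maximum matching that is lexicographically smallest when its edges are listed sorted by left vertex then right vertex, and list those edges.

|M| = 7 (so the lex-smallest maximum matching has 7 edges)
process left vertices in ascending order; for each, take the smallest-labelled available neighbour that still permits 7 edges overall, or leave it unmatched if none does
lex-smallest matching: {2-0, 4-1, 6-3, 8-12, 9-11, 10-7, 14-5}

Lex-smallest maximum matching: {(2,0), (4,1), (6,3), (8,12), (9,11), (10,7), (14,5)}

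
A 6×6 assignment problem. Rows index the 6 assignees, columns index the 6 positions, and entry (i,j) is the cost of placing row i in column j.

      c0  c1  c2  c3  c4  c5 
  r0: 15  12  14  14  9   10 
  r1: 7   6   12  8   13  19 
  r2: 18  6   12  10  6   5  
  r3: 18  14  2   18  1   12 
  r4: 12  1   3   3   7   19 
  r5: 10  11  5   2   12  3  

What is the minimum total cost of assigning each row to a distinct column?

optimal assignment: row0→col4 (cost 9), row1→col0 (cost 7), row2→col5 (cost 5), row3→col2 (cost 2), row4→col1 (cost 1), row5→col3 (cost 2)
total = 9 + 7 + 5 + 2 + 1 + 2 = 26

Minimum assignment cost: 26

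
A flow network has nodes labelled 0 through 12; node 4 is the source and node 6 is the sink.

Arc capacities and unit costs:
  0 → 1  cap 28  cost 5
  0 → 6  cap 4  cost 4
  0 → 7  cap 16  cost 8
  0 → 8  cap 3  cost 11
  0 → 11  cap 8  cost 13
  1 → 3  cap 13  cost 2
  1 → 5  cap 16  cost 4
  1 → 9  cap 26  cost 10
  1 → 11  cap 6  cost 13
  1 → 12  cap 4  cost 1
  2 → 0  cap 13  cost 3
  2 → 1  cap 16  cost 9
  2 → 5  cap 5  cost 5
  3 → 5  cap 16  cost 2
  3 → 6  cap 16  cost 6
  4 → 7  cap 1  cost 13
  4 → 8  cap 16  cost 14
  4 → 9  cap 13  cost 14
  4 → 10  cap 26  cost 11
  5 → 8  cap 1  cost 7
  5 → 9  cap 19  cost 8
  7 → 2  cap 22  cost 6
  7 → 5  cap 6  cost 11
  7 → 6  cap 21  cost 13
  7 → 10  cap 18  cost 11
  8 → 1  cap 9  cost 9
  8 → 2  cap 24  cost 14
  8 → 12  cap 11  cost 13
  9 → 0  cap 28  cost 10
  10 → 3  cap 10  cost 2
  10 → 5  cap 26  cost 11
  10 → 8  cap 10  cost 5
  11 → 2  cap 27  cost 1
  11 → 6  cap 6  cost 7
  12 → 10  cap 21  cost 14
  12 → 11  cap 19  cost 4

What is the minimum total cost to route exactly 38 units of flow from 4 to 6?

Minimum cost for 38 units: 1242

shortest-cost path #1: 4→10→3→6 push 10 @ unit cost 19 (adds 190)
shortest-cost path #2: 4→7→6 push 1 @ unit cost 26 (adds 26)
shortest-cost path #3: 4→9→0→6 push 4 @ unit cost 28 (adds 112)
shortest-cost path #4: 4→8→1→3→6 push 6 @ unit cost 31 (adds 186)
shortest-cost path #5: 4→8→1→12→11→6 push 3 @ unit cost 35 (adds 105)
shortest-cost path #6: 4→8→12→11→6 push 3 @ unit cost 38 (adds 114)
shortest-cost path #7: 4→9→0→7→6 push 9 @ unit cost 45 (adds 405)
shortest-cost path #8: 4→8→2→0→7→6 push 2 @ unit cost 52 (adds 104)
total cost = 1242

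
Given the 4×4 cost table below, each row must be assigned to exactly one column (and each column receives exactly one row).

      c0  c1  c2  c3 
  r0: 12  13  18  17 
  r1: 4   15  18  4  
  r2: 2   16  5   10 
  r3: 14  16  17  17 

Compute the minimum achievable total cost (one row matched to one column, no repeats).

Minimum assignment cost: 36

one of 2 optimal assignments: row0→col1 (cost 13), row1→col3 (cost 4), row2→col0 (cost 2), row3→col2 (cost 17)
total = 13 + 4 + 2 + 17 = 36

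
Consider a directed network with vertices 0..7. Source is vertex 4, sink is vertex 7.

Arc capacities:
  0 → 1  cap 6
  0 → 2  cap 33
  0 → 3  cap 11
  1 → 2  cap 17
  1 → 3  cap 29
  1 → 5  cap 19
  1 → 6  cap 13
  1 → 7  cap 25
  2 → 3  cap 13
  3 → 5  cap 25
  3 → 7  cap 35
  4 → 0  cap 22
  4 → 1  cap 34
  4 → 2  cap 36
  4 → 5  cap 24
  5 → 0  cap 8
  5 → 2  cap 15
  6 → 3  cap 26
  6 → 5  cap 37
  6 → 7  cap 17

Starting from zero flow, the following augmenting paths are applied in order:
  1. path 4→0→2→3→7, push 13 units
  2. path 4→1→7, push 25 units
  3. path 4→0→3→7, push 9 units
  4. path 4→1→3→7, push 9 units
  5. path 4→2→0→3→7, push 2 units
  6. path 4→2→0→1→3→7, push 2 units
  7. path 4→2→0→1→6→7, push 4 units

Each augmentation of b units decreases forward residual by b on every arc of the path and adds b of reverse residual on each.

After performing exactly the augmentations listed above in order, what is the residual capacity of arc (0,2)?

Residual capacity of (0,2): 28

after path 1 (4→0→2→3→7, push 13): res(0,2)=20
after path 2 (4→1→7, push 25): res(0,2)=20
after path 3 (4→0→3→7, push 9): res(0,2)=20
after path 4 (4→1→3→7, push 9): res(0,2)=20
after path 5 (4→2→0→3→7, push 2): res(0,2)=22
after path 6 (4→2→0→1→3→7, push 2): res(0,2)=24
after path 7 (4→2→0→1→6→7, push 4): res(0,2)=28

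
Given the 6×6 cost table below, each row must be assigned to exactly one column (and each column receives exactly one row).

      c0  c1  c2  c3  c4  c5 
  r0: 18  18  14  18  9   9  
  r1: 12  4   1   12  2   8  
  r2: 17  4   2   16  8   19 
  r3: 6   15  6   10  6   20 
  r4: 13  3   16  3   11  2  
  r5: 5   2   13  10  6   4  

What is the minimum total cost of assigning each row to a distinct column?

Minimum assignment cost: 24

optimal assignment: row0→col5 (cost 9), row1→col4 (cost 2), row2→col2 (cost 2), row3→col0 (cost 6), row4→col3 (cost 3), row5→col1 (cost 2)
total = 9 + 2 + 2 + 6 + 3 + 2 = 24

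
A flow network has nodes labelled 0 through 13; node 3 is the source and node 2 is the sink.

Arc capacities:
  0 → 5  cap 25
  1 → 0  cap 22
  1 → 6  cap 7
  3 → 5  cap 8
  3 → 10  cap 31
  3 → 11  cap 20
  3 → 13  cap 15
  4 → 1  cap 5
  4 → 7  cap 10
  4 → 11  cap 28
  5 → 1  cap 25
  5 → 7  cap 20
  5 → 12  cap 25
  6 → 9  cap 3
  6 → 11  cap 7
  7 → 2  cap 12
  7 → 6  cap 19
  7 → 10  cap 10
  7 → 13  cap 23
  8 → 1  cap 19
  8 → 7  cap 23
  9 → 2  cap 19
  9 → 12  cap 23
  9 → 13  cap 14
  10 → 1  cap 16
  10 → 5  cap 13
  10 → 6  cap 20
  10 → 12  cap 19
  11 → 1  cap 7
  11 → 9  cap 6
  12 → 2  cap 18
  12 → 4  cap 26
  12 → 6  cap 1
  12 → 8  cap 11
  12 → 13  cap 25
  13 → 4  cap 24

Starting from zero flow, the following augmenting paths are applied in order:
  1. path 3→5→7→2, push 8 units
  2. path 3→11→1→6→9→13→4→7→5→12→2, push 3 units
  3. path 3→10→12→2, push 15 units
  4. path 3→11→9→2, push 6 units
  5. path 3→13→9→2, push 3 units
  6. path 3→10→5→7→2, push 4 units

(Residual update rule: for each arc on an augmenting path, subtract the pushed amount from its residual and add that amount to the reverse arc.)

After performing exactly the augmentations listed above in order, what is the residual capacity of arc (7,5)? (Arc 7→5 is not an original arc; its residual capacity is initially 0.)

Residual capacity of (7,5): 9

after path 1 (3→5→7→2, push 8): res(7,5)=8
after path 2 (3→11→1→6→9→13→4→7→5→12→2, push 3): res(7,5)=5
after path 3 (3→10→12→2, push 15): res(7,5)=5
after path 4 (3→11→9→2, push 6): res(7,5)=5
after path 5 (3→13→9→2, push 3): res(7,5)=5
after path 6 (3→10→5→7→2, push 4): res(7,5)=9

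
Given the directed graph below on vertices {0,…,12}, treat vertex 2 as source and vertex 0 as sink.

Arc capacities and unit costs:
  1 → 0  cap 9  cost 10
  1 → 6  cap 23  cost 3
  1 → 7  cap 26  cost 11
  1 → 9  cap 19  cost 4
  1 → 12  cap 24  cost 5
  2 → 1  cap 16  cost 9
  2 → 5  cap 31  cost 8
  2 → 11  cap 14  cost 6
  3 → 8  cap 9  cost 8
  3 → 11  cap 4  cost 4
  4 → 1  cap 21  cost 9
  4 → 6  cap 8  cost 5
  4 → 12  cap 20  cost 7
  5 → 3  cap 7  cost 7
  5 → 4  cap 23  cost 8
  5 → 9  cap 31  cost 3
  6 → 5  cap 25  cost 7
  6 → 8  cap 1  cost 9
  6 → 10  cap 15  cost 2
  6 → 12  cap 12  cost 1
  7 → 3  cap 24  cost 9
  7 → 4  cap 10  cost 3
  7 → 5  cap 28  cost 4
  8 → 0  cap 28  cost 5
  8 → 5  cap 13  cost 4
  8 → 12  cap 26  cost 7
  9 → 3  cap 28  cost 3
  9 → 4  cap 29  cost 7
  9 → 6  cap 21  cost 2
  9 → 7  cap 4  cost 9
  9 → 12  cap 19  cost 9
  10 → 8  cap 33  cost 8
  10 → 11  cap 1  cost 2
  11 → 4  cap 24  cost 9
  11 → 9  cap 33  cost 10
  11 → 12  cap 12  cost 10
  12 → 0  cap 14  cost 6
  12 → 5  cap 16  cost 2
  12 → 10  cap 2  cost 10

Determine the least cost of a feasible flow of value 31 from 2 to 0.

Minimum cost for 31 units: 662

shortest-cost path #1: 2→1→0 push 9 @ unit cost 19 (adds 171)
shortest-cost path #2: 2→1→6→12→0 push 7 @ unit cost 19 (adds 133)
shortest-cost path #3: 2→5→9→6→12→0 push 5 @ unit cost 20 (adds 100)
shortest-cost path #4: 2→5→9→6→1→12→0 push 2 @ unit cost 21 (adds 42)
shortest-cost path #5: 2→5→9→3→8→0 push 8 @ unit cost 27 (adds 216)
total cost = 662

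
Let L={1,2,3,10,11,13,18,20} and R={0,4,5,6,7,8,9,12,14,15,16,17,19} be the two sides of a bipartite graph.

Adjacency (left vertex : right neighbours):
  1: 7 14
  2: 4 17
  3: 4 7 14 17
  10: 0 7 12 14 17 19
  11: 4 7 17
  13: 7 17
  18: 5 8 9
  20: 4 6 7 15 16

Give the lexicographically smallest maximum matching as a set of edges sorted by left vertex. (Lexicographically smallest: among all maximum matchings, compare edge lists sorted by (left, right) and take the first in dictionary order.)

Lex-smallest maximum matching: {(1,7), (2,4), (3,14), (10,0), (11,17), (18,5), (20,6)}

|M| = 7 (so the lex-smallest maximum matching has 7 edges)
process left vertices in ascending order; for each, take the smallest-labelled available neighbour that still permits 7 edges overall, or leave it unmatched if none does
lex-smallest matching: {1-7, 2-4, 3-14, 10-0, 11-17, 18-5, 20-6}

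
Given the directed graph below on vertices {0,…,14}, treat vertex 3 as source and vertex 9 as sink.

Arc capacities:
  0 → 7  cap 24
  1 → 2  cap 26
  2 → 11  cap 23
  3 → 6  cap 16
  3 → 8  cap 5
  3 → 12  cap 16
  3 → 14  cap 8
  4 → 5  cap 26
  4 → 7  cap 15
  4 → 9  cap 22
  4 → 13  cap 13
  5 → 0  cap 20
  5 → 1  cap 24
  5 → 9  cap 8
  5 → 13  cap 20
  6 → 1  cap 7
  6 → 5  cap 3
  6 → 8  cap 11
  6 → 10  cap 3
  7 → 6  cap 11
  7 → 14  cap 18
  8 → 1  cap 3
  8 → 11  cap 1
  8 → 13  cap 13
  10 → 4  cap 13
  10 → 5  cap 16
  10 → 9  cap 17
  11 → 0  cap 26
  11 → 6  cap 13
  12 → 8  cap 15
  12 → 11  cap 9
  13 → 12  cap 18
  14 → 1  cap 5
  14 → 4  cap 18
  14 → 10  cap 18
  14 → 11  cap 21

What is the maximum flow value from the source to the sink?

Maximum flow value: 32

augment #1: 3→6→5→9 bottleneck 3, total now 3
augment #2: 3→6→10→9 bottleneck 3, total now 6
augment #3: 3→14→4→9 bottleneck 8, total now 14
augment #4: 3→8→11→0→7→14→4→9 bottleneck 1, total now 15
augment #5: 3→12→11→0→7→14→4→9 bottleneck 9, total now 24
augment #6: 3→6→1→2→11→0→7→14→10→9 bottleneck 7, total now 31
augment #7: 3→8→1→2→11→0→7→14→10→9 bottleneck 1, total now 32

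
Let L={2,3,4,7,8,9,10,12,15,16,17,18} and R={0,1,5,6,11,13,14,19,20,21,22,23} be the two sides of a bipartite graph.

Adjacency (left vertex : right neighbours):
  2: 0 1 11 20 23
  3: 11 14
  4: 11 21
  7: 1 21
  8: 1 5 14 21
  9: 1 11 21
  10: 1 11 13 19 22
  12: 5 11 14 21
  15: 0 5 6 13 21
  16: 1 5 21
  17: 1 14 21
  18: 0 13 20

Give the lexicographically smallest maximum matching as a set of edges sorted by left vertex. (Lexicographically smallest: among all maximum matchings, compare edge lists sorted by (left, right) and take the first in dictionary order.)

|M| = 9 (so the lex-smallest maximum matching has 9 edges)
process left vertices in ascending order; for each, take the smallest-labelled available neighbour that still permits 9 edges overall, or leave it unmatched if none does
lex-smallest matching: {2-0, 3-11, 4-21, 7-1, 8-5, 10-13, 12-14, 15-6, 18-20}

Lex-smallest maximum matching: {(2,0), (3,11), (4,21), (7,1), (8,5), (10,13), (12,14), (15,6), (18,20)}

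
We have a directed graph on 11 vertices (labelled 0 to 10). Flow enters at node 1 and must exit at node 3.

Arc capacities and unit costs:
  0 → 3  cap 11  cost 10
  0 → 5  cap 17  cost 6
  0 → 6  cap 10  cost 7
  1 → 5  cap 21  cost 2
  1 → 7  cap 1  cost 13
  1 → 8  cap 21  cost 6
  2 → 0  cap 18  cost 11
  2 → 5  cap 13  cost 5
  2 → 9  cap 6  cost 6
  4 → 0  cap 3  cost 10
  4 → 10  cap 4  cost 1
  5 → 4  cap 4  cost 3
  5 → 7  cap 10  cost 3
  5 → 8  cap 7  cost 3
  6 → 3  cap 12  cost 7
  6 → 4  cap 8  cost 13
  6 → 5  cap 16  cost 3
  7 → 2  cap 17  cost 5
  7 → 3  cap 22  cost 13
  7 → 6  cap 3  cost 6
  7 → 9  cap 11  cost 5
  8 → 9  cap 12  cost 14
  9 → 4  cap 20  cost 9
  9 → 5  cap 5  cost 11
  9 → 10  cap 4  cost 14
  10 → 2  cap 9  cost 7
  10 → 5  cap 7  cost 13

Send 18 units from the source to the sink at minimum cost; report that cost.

Minimum cost for 18 units: 486

shortest-cost path #1: 1→5→7→3 push 10 @ unit cost 18 (adds 180)
shortest-cost path #2: 1→5→4→0→3 push 3 @ unit cost 25 (adds 75)
shortest-cost path #3: 1→7→3 push 1 @ unit cost 26 (adds 26)
shortest-cost path #4: 1→5→4→10→2→0→3 push 1 @ unit cost 34 (adds 34)
shortest-cost path #5: 1→5→8→9→4→10→2→0→3 push 3 @ unit cost 57 (adds 171)
total cost = 486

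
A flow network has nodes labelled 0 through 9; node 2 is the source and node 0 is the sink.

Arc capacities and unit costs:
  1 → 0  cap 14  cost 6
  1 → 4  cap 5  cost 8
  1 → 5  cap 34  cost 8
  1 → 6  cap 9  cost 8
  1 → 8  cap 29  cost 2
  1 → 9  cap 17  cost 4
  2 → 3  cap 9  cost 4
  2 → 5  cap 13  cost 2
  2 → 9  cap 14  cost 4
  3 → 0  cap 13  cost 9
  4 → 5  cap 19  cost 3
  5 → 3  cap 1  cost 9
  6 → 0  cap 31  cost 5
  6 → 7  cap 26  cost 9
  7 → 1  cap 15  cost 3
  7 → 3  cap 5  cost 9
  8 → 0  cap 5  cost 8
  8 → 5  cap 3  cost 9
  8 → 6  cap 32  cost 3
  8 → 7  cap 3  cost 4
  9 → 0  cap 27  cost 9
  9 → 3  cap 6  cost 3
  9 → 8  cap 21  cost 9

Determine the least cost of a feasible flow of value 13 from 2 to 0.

shortest-cost path #1: 2→3→0 push 9 @ unit cost 13 (adds 117)
shortest-cost path #2: 2→9→0 push 4 @ unit cost 13 (adds 52)
total cost = 169

Minimum cost for 13 units: 169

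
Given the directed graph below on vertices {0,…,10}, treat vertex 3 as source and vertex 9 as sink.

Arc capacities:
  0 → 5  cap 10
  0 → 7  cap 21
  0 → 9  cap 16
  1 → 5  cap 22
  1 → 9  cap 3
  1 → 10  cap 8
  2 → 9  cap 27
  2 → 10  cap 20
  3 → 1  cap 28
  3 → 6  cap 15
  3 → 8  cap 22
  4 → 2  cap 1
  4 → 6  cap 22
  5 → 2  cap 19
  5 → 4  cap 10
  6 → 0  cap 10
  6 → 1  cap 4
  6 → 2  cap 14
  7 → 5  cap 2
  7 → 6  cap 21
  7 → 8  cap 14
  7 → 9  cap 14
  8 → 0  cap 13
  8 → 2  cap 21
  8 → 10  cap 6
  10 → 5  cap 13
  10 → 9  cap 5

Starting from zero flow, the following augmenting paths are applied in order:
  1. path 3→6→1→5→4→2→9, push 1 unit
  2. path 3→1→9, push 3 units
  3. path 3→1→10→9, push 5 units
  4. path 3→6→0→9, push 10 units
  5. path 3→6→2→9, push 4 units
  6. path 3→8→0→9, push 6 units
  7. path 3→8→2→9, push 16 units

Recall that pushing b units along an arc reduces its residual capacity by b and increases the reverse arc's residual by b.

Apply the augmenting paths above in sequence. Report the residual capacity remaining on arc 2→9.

after path 1 (3→6→1→5→4→2→9, push 1): res(2,9)=26
after path 2 (3→1→9, push 3): res(2,9)=26
after path 3 (3→1→10→9, push 5): res(2,9)=26
after path 4 (3→6→0→9, push 10): res(2,9)=26
after path 5 (3→6→2→9, push 4): res(2,9)=22
after path 6 (3→8→0→9, push 6): res(2,9)=22
after path 7 (3→8→2→9, push 16): res(2,9)=6

Residual capacity of (2,9): 6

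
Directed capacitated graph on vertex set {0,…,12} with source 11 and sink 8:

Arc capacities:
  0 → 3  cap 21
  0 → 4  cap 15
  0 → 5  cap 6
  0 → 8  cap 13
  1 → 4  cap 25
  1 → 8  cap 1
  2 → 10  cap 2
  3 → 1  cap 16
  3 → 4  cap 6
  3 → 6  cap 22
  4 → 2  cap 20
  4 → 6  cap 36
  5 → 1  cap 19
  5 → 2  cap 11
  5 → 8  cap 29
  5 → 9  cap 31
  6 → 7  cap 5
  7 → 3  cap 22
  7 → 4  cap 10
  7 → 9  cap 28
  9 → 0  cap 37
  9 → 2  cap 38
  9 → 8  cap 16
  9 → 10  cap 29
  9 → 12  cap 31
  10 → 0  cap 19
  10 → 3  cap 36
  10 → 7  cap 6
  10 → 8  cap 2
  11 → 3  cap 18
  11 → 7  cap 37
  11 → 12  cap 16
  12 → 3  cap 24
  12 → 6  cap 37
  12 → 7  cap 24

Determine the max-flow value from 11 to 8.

Maximum flow value: 31

augment #1: 11→3→1→8 bottleneck 1, total now 1
augment #2: 11→7→9→8 bottleneck 16, total now 17
augment #3: 11→7→9→0→8 bottleneck 12, total now 29
augment #4: 11→3→4→2→10→8 bottleneck 2, total now 31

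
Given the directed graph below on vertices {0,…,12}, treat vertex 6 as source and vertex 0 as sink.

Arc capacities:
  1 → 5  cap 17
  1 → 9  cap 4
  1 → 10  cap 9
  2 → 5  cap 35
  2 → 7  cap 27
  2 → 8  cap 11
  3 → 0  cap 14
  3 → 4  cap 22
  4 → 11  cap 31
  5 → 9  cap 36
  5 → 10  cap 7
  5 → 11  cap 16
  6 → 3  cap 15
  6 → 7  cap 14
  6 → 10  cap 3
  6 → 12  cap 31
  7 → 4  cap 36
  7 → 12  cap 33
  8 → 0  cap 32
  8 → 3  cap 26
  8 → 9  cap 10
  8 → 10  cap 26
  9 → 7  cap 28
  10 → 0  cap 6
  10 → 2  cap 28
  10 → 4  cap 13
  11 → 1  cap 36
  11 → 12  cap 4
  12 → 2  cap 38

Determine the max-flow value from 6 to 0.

augment #1: 6→3→0 bottleneck 14, total now 14
augment #2: 6→10→0 bottleneck 3, total now 17
augment #3: 6→12→2→8→0 bottleneck 11, total now 28
augment #4: 6→12→2→5→10→0 bottleneck 3, total now 31

Maximum flow value: 31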